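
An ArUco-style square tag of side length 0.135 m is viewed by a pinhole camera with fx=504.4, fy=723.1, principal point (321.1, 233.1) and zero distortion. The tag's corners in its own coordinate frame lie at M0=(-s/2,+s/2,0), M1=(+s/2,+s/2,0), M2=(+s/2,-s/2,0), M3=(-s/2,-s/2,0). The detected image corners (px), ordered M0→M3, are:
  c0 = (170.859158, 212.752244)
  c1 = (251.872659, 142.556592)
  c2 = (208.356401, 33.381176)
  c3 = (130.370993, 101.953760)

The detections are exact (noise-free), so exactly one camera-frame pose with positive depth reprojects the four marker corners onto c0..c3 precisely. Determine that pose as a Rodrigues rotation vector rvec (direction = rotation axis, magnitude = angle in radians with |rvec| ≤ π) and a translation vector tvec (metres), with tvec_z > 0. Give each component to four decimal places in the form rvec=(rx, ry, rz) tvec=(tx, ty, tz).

Intrinsics K: fx=504.4, fy=723.1, cx=321.1, cy=233.1
Marker side s = 0.135 m; corners in marker frame (Z=0):
  M0 = (-0.0675, +0.0675, 0)
  M1 = (+0.0675, +0.0675, 0)
  M2 = (+0.0675, -0.0675, 0)
  M3 = (-0.0675, -0.0675, 0)
Detected image corners:
  c0 = (170.859158, 212.752244) px
  c1 = (251.872659, 142.556592) px
  c2 = (208.356401, 33.381176) px
  c3 = (130.370993, 101.953760) px
Planar DLT: solve 8×8 A·h = b for H (H[2,2]=1):
  H  [+578.88626 +262.55878 +189.86521]
  H  [-520.17119 +783.46908 +121.83525]
  H  [-0.05151 -0.25493 +1.00000]
B = K⁻¹H; ‖b₁‖=1.374779, ‖b₂‖=1.374779; λ = 2/(‖b₁‖+‖b₂‖) = 0.727390, sign → tz>0 ⇒ λ=+0.727390
r₁ = λ·B[:,0] = (+0.85866,-0.51118,-0.03747); r₂ = λ·B[:,1] = (+0.49668,+0.84789,-0.18543)
r₃ = r₁×r₂ = (+0.12656,+0.14061,+0.98194); SVD([r₁ r₂ r₃]) → R = UVᵀ:
  R  [+0.85866 +0.49668 +0.12656]
  R  [-0.51118 +0.84789 +0.14061]
  R  [-0.03747 -0.18543 +0.98194]
t = (-0.18925, -0.11192, +0.72739) m
tr R = 2.688493; θ = arccos((tr R − 1)/2) = 0.565638 rad = 32.409°
axis k = ((R−Rᵀ)₃₂, (R−Rᵀ)₁₃, (R−Rᵀ)₂₁) / (2 sinθ) = (-0.304175, +0.153022, -0.940246)
rvec = θ·k = (-0.172053, +0.086555, -0.531839)

rvec=(-0.1721, 0.0866, -0.5318) tvec=(-0.1893, -0.1119, 0.7274)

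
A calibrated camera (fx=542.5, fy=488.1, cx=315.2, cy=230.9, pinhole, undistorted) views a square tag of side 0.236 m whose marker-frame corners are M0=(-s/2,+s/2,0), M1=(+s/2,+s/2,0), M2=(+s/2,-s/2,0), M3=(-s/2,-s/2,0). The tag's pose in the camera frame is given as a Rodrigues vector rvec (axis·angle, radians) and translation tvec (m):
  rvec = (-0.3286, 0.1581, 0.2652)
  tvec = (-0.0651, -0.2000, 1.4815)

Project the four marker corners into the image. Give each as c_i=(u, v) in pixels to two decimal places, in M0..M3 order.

c0=(237.37, 191.18) c1=(320.58, 208.57) c2=(344.49, 139.25) c3=(264.35, 124.73)

Intrinsics K: fx=542.5, fy=488.1, cx=315.2, cy=230.9
Marker side s = 0.236 m; corners in marker frame (Z=0):
  M0 = (-0.1180, +0.1180, 0)
  M1 = (+0.1180, +0.1180, 0)
  M2 = (+0.1180, -0.1180, 0)
  M3 = (-0.1180, -0.1180, 0)
rvec = (-0.3286, 0.1581, 0.2652), |rvec| = θ = 0.45089 rad = 25.834°
Rodrigues: sinθ=0.43577, 1−cosθ=0.09994; R = I + sinθ·[k]× + (1−cosθ)·[k]×²:
    [+0.95314 -0.28184 +0.10996]
    [+0.23077 +0.91235 +0.33819]
    [-0.19564 -0.29697 +0.93463]
t = (-0.0651, -0.2000, 1.4815) m
M0: Pc = R·M0+t = (-0.21083, -0.11957, +1.46954); u = 542.5·(-0.21083)/1.46954 + 315.2 = 237.3703, v = 488.1·(-0.11957)/1.46954 + 230.9 = 191.1843
M1: Pc = R·M1+t = (+0.01411, -0.06511, +1.42337); u = 542.5·(+0.01411)/1.42337 + 315.2 = 320.5789, v = 488.1·(-0.06511)/1.42337 + 230.9 = 208.5717
M2: Pc = R·M2+t = (+0.08063, -0.28043, +1.49346); u = 542.5·(+0.08063)/1.49346 + 315.2 = 344.4882, v = 488.1·(-0.28043)/1.49346 + 230.9 = 139.2495
M3: Pc = R·M3+t = (-0.14431, -0.33489, +1.53963); u = 542.5·(-0.14431)/1.53963 + 315.2 = 264.3502, v = 488.1·(-0.33489)/1.53963 + 230.9 = 124.7325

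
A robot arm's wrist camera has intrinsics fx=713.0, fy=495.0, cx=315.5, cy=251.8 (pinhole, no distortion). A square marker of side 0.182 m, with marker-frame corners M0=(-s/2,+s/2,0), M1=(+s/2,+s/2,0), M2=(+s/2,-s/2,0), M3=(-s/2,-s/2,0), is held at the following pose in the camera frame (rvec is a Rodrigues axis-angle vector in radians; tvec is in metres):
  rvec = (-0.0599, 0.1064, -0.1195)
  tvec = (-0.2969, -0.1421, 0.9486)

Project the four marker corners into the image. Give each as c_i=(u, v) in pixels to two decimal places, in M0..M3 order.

Intrinsics K: fx=713.0, fy=495.0, cx=315.5, cy=251.8
Marker side s = 0.182 m; corners in marker frame (Z=0):
  M0 = (-0.0910, +0.0910, 0)
  M1 = (+0.0910, +0.0910, 0)
  M2 = (+0.0910, -0.0910, 0)
  M3 = (-0.0910, -0.0910, 0)
rvec = (-0.0599, 0.1064, -0.1195), |rvec| = θ = 0.17085 rad = 9.789°
Rodrigues: sinθ=0.17002, 1−cosθ=0.01456; R = I + sinθ·[k]× + (1−cosθ)·[k]×²:
    [+0.98723 +0.11574 +0.10945]
    [-0.12210 +0.99109 +0.05327]
    [-0.10231 -0.06595 +0.99256]
t = (-0.2969, -0.1421, 0.9486) m
M0: Pc = R·M0+t = (-0.37621, -0.04080, +0.95191); u = 713.0·(-0.37621)/0.95191 + 315.5 = 33.7140, v = 495.0·(-0.04080)/0.95191 + 251.8 = 230.5836
M1: Pc = R·M1+t = (-0.19653, -0.06302, +0.93329); u = 713.0·(-0.19653)/0.93329 + 315.5 = 165.3581, v = 495.0·(-0.06302)/0.93329 + 251.8 = 218.3742
M2: Pc = R·M2+t = (-0.21759, -0.24340, +0.94529); u = 713.0·(-0.21759)/0.94529 + 315.5 = 151.3761, v = 495.0·(-0.24340)/0.94529 + 251.8 = 124.3441
M3: Pc = R·M3+t = (-0.39727, -0.22118, +0.96391); u = 713.0·(-0.39727)/0.96391 + 315.5 = 21.6415, v = 495.0·(-0.22118)/0.96391 + 251.8 = 138.2179

c0=(33.71, 230.58) c1=(165.36, 218.37) c2=(151.38, 124.34) c3=(21.64, 138.22)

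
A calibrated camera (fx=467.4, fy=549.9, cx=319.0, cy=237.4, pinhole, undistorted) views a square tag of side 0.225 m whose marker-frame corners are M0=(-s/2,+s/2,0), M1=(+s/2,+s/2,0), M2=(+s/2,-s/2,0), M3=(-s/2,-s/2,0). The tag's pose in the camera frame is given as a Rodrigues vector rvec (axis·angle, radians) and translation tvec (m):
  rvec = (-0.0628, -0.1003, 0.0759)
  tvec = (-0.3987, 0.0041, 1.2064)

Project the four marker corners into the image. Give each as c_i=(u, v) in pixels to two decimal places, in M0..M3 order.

c0=(115.01, 287.02) c1=(204.94, 294.18) c2=(212.56, 192.96) c3=(123.88, 184.04)

Intrinsics K: fx=467.4, fy=549.9, cx=319.0, cy=237.4
Marker side s = 0.225 m; corners in marker frame (Z=0):
  M0 = (-0.1125, +0.1125, 0)
  M1 = (+0.1125, +0.1125, 0)
  M2 = (+0.1125, -0.1125, 0)
  M3 = (-0.1125, -0.1125, 0)
rvec = (-0.0628, -0.1003, 0.0759), |rvec| = θ = 0.14059 rad = 8.055°
Rodrigues: sinθ=0.14012, 1−cosθ=0.00987; R = I + sinθ·[k]× + (1−cosθ)·[k]×²:
    [+0.99210 -0.07251 -0.10235]
    [+0.07879 +0.99516 +0.05879]
    [+0.09759 -0.06639 +0.99301]
t = (-0.3987, 0.0041, 1.2064) m
M0: Pc = R·M0+t = (-0.51847, +0.10719, +1.18795); u = 467.4·(-0.51847)/1.18795 + 319.0 = 115.0084, v = 549.9·(+0.10719)/1.18795 + 237.4 = 287.0183
M1: Pc = R·M1+t = (-0.29525, +0.12492, +1.20991); u = 467.4·(-0.29525)/1.20991 + 319.0 = 204.9438, v = 549.9·(+0.12492)/1.20991 + 237.4 = 294.1755
M2: Pc = R·M2+t = (-0.27893, -0.09899, +1.22485); u = 467.4·(-0.27893)/1.22485 + 319.0 = 212.5602, v = 549.9·(-0.09899)/1.22485 + 237.4 = 192.9578
M3: Pc = R·M3+t = (-0.50215, -0.11672, +1.20289); u = 467.4·(-0.50215)/1.20289 + 319.0 = 123.8807, v = 549.9·(-0.11672)/1.20289 + 237.4 = 184.0419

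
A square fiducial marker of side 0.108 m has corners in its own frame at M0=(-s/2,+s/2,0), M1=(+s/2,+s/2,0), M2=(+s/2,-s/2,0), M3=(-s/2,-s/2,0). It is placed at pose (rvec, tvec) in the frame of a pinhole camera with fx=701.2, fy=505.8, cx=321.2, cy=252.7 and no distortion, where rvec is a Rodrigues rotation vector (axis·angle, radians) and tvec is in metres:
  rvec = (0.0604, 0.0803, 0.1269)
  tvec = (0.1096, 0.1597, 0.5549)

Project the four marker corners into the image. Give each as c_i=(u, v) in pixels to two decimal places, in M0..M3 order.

Intrinsics K: fx=701.2, fy=505.8, cx=321.2, cy=252.7
Marker side s = 0.108 m; corners in marker frame (Z=0):
  M0 = (-0.0540, +0.0540, 0)
  M1 = (+0.0540, +0.0540, 0)
  M2 = (+0.0540, -0.0540, 0)
  M3 = (-0.0540, -0.0540, 0)
rvec = (0.0604, 0.0803, 0.1269), |rvec| = θ = 0.16186 rad = 9.274°
Rodrigues: sinθ=0.16116, 1−cosθ=0.01307; R = I + sinθ·[k]× + (1−cosθ)·[k]×²:
    [+0.98875 -0.12393 +0.08377]
    [+0.12877 +0.99015 -0.05505]
    [-0.07613 +0.06522 +0.99496]
t = (0.1096, 0.1597, 0.5549) m
M0: Pc = R·M0+t = (+0.04952, +0.20621, +0.56253); u = 701.2·(+0.04952)/0.56253 + 321.2 = 382.9214, v = 505.8·(+0.20621)/0.56253 + 252.7 = 438.1173
M1: Pc = R·M1+t = (+0.15630, +0.22012, +0.55431); u = 701.2·(+0.15630)/0.55431 + 321.2 = 518.9190, v = 505.8·(+0.22012)/0.55431 + 252.7 = 453.5571
M2: Pc = R·M2+t = (+0.16968, +0.11319, +0.54727); u = 701.2·(+0.16968)/0.54727 + 321.2 = 538.6125, v = 505.8·(+0.11319)/0.54727 + 252.7 = 357.3093
M3: Pc = R·M3+t = (+0.06290, +0.09928, +0.55549); u = 701.2·(+0.06290)/0.55549 + 321.2 = 400.5989, v = 505.8·(+0.09928)/0.55549 + 252.7 = 343.0982

c0=(382.92, 438.12) c1=(518.92, 453.56) c2=(538.61, 357.31) c3=(400.60, 343.10)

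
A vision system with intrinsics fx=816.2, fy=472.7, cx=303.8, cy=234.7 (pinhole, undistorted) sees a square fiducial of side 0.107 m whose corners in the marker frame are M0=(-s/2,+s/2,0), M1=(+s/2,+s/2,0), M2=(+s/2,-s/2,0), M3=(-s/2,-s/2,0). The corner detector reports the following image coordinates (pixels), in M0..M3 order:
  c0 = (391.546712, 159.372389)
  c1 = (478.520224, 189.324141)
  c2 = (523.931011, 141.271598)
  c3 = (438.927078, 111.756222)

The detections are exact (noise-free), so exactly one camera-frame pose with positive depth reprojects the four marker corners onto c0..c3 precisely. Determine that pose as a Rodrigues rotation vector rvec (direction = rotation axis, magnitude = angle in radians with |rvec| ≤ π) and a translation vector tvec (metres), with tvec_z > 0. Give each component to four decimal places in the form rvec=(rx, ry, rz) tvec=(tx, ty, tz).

rvec=(-0.1580, -0.0755, 0.5265) tvec=(0.1649, -0.1555, 0.8697)

Intrinsics K: fx=816.2, fy=472.7, cx=303.8, cy=234.7
Marker side s = 0.107 m; corners in marker frame (Z=0):
  M0 = (-0.0535, +0.0535, 0)
  M1 = (+0.0535, +0.0535, 0)
  M2 = (+0.0535, -0.0535, 0)
  M3 = (-0.0535, -0.0535, 0)
Detected image corners:
  c0 = (391.546712, 159.372389) px
  c1 = (478.520224, 189.324141) px
  c2 = (523.931011, 141.271598) px
  c3 = (438.927078, 111.756222) px
Planar DLT: solve 8×8 A·h = b for H (H[2,2]=1):
  H  [+819.94075 -522.82703 +458.55530]
  H  [+283.24765 +417.75730 +150.21036]
  H  [+0.03580 -0.19475 +1.00000]
B = K⁻¹H; ‖b₁‖=1.149759, ‖b₂‖=1.149759; λ = 2/(‖b₁‖+‖b₂‖) = 0.869748, sign → tz>0 ⇒ λ=+0.869748
r₁ = λ·B[:,0] = (+0.86214,+0.50570,+0.03114); r₂ = λ·B[:,1] = (-0.49408,+0.85276,-0.16938)
r₃ = r₁×r₂ = (-0.11221,+0.13065,+0.98506); SVD([r₁ r₂ r₃]) → R = UVᵀ:
  R  [+0.86214 -0.49408 -0.11221]
  R  [+0.50570 +0.85276 +0.13065]
  R  [+0.03114 -0.16938 +0.98506]
t = (+0.16491, -0.15546, +0.86975) m
tr R = 2.699959; θ = arccos((tr R − 1)/2) = 0.554850 rad = 31.791°
axis k = ((R−Rᵀ)₃₂, (R−Rᵀ)₁₃, (R−Rᵀ)₂₁) / (2 sinθ) = (-0.284763, -0.136048, +0.948895)
rvec = θ·k = (-0.158001, -0.075486, +0.526494)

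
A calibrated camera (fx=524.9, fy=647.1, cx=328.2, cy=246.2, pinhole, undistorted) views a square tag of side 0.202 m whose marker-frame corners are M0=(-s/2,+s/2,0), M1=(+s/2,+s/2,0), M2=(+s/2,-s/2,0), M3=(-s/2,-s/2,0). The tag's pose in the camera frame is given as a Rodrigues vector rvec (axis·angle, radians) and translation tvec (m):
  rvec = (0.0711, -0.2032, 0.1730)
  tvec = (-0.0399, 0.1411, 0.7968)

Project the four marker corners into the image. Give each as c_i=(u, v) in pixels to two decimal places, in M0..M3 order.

Intrinsics K: fx=524.9, fy=647.1, cx=328.2, cy=246.2
Marker side s = 0.202 m; corners in marker frame (Z=0):
  M0 = (-0.1010, +0.1010, 0)
  M1 = (+0.1010, +0.1010, 0)
  M2 = (+0.1010, -0.1010, 0)
  M3 = (-0.1010, -0.1010, 0)
rvec = (0.0711, -0.2032, 0.1730), |rvec| = θ = 0.27618 rad = 15.824°
Rodrigues: sinθ=0.27268, 1−cosθ=0.03790; R = I + sinθ·[k]× + (1−cosθ)·[k]×²:
    [+0.96462 -0.17799 -0.19452]
    [+0.16363 +0.98262 -0.08766]
    [+0.20674 +0.05273 +0.97697]
t = (-0.0399, 0.1411, 0.7968) m
M0: Pc = R·M0+t = (-0.15530, +0.22382, +0.78125); u = 524.9·(-0.15530)/0.78125 + 328.2 = 223.8557, v = 647.1·(+0.22382)/0.78125 + 246.2 = 431.5866
M1: Pc = R·M1+t = (+0.03955, +0.25687, +0.82301); u = 524.9·(+0.03955)/0.82301 + 328.2 = 353.4240, v = 647.1·(+0.25687)/0.82301 + 246.2 = 448.1685
M2: Pc = R·M2+t = (+0.07550, +0.05838, +0.81235); u = 524.9·(+0.07550)/0.81235 + 328.2 = 376.9860, v = 647.1·(+0.05838)/0.81235 + 246.2 = 292.7058
M3: Pc = R·M3+t = (-0.11935, +0.02533, +0.77059); u = 524.9·(-0.11935)/0.77059 + 328.2 = 246.9035, v = 647.1·(+0.02533)/0.77059 + 246.2 = 267.4696

c0=(223.86, 431.59) c1=(353.42, 448.17) c2=(376.99, 292.71) c3=(246.90, 267.47)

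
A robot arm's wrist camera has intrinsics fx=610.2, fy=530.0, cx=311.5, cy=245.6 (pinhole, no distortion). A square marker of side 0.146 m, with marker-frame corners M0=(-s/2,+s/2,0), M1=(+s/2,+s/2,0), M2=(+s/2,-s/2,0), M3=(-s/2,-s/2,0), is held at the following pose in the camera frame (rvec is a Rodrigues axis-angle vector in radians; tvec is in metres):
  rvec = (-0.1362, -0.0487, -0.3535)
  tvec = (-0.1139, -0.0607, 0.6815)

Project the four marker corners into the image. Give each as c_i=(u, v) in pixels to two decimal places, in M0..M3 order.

Intrinsics K: fx=610.2, fy=530.0, cx=311.5, cy=245.6
Marker side s = 0.146 m; corners in marker frame (Z=0):
  M0 = (-0.0730, +0.0730, 0)
  M1 = (+0.0730, +0.0730, 0)
  M2 = (+0.0730, -0.0730, 0)
  M3 = (-0.0730, -0.0730, 0)
rvec = (-0.1362, -0.0487, -0.3535), |rvec| = θ = 0.38195 rad = 21.884°
Rodrigues: sinθ=0.37273, 1−cosθ=0.07206; R = I + sinθ·[k]× + (1−cosθ)·[k]×²:
    [+0.93710 +0.34824 -0.02374]
    [-0.34169 +0.92911 +0.14142]
    [+0.07131 -0.12441 +0.98967]
t = (-0.1139, -0.0607, 0.6815) m
M0: Pc = R·M0+t = (-0.15689, +0.03207, +0.66721); u = 610.2·(-0.15689)/0.66721 + 311.5 = 168.0191, v = 530.0·(+0.03207)/0.66721 + 245.6 = 271.0737
M1: Pc = R·M1+t = (-0.02007, -0.01782, +0.67762); u = 610.2·(-0.02007)/0.67762 + 311.5 = 293.4273, v = 530.0·(-0.01782)/0.67762 + 245.6 = 231.6635
M2: Pc = R·M2+t = (-0.07091, -0.15347, +0.69579); u = 610.2·(-0.07091)/0.69579 + 311.5 = 249.3096, v = 530.0·(-0.15347)/0.69579 + 245.6 = 128.6988
M3: Pc = R·M3+t = (-0.20773, -0.10358, +0.68538); u = 610.2·(-0.20773)/0.68538 + 311.5 = 126.5549, v = 530.0·(-0.10358)/0.68538 + 245.6 = 165.5005

c0=(168.02, 271.07) c1=(293.43, 231.66) c2=(249.31, 128.70) c3=(126.55, 165.50)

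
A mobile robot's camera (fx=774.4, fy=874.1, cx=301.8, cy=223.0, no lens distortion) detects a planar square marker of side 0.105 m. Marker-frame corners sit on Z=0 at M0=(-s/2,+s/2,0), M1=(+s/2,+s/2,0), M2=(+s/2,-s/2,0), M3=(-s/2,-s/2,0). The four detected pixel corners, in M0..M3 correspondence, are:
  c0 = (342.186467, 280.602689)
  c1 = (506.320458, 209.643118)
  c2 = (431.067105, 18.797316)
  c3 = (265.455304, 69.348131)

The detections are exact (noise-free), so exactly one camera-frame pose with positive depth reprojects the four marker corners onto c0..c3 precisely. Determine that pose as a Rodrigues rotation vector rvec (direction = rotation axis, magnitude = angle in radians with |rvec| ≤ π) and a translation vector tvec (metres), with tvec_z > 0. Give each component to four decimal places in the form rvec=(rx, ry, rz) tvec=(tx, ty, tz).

Intrinsics K: fx=774.4, fy=874.1, cx=301.8, cy=223.0
Marker side s = 0.105 m; corners in marker frame (Z=0):
  M0 = (-0.0525, +0.0525, 0)
  M1 = (+0.0525, +0.0525, 0)
  M2 = (+0.0525, -0.0525, 0)
  M3 = (-0.0525, -0.0525, 0)
Detected image corners:
  c0 = (342.186467, 280.602689) px
  c1 = (506.320458, 209.643118) px
  c2 = (431.067105, 18.797316) px
  c3 = (265.455304, 69.348131) px
Planar DLT: solve 8×8 A·h = b for H (H[2,2]=1):
  H  [+1906.84969 +601.28233 +389.39716]
  H  [-451.03122 +1864.59778 +141.53965]
  H  [+0.87122 -0.31619 +1.00000]
B = K⁻¹H; ‖b₁‖=2.410485, ‖b₂‖=2.410485; λ = 2/(‖b₁‖+‖b₂‖) = 0.414854, sign → tz>0 ⇒ λ=+0.414854
r₁ = λ·B[:,0] = (+0.88066,-0.30627,+0.36143); r₂ = λ·B[:,1] = (+0.37323,+0.91842,-0.13117)
r₃ = r₁×r₂ = (-0.29177,+0.25042,+0.92313); SVD([r₁ r₂ r₃]) → R = UVᵀ:
  R  [+0.88066 +0.37323 -0.29177]
  R  [-0.30627 +0.91842 +0.25042]
  R  [+0.36143 -0.13117 +0.92313]
t = (+0.04693, -0.03866, +0.41485) m
tr R = 2.722206; θ = arccos((tr R − 1)/2) = 0.533361 rad = 30.559°
axis k = ((R−Rᵀ)₃₂, (R−Rᵀ)₁₃, (R−Rᵀ)₂₁) / (2 sinθ) = (-0.375264, -0.642366, -0.668238)
rvec = θ·k = (-0.200151, -0.342613, -0.356412)

rvec=(-0.2002, -0.3426, -0.3564) tvec=(0.0469, -0.0387, 0.4149)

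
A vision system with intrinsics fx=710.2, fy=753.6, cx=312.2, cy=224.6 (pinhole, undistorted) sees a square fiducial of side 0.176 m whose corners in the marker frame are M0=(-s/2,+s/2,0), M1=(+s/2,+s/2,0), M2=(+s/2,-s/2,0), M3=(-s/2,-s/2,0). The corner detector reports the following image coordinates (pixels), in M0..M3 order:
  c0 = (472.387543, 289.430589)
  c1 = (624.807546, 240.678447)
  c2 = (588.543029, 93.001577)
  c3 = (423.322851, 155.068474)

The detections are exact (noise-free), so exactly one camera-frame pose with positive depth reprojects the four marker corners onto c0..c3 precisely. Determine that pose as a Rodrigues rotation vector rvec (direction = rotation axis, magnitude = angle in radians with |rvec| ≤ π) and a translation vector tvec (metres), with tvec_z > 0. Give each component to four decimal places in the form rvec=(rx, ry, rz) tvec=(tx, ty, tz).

rvec=(0.4911, 0.1734, -0.3818) tvec=(0.2354, -0.0269, 0.7818)

Intrinsics K: fx=710.2, fy=753.6, cx=312.2, cy=224.6
Marker side s = 0.176 m; corners in marker frame (Z=0):
  M0 = (-0.0880, +0.0880, 0)
  M1 = (+0.0880, +0.0880, 0)
  M2 = (+0.0880, -0.0880, 0)
  M3 = (-0.0880, -0.0880, 0)
Detected image corners:
  c0 = (472.387543, 289.430589) px
  c1 = (624.807546, 240.678447) px
  c2 = (588.543029, 93.001577) px
  c3 = (423.322851, 155.068474) px
Planar DLT: solve 8×8 A·h = b for H (H[2,2]=1):
  H  [+730.60380 +530.57316 +526.03389]
  H  [-375.75387 +906.11533 +198.70995]
  H  [-0.32250 +0.54456 +1.00000]
B = K⁻¹H; ‖b₁‖=1.279089, ‖b₂‖=1.279089; λ = 2/(‖b₁‖+‖b₂‖) = 0.781806, sign → tz>0 ⇒ λ=+0.781806
r₁ = λ·B[:,0] = (+0.91510,-0.31467,-0.25213); r₂ = λ·B[:,1] = (+0.39691,+0.81314,+0.42574)
r₃ = r₁×r₂ = (+0.07105,-0.48967,+0.86901); SVD([r₁ r₂ r₃]) → R = UVᵀ:
  R  [+0.91510 +0.39691 +0.07105]
  R  [-0.31467 +0.81314 -0.48967]
  R  [-0.25213 +0.42574 +0.86901]
t = (+0.23539, -0.02686, +0.78181) m
tr R = 2.597253; θ = arccos((tr R − 1)/2) = 0.645787 rad = 37.001°
axis k = ((R−Rᵀ)₃₂, (R−Rᵀ)₁₃, (R−Rᵀ)₂₁) / (2 sinθ) = (+0.760528, +0.268495, -0.591191)
rvec = θ·k = (+0.491139, +0.173391, -0.381783)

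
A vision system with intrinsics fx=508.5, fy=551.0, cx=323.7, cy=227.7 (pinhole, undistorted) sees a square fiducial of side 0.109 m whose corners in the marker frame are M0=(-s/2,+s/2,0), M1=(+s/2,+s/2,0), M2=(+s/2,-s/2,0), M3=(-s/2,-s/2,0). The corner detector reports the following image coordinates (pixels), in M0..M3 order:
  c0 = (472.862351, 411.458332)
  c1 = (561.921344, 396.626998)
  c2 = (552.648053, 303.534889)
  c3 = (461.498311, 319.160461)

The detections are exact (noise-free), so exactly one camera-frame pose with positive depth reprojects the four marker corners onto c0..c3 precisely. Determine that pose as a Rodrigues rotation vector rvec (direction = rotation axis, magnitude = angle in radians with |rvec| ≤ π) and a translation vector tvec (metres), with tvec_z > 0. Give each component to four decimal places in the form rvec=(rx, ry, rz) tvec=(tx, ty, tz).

rvec=(0.1358, 0.0153, -0.1638) tvec=(0.2272, 0.1452, 0.6129)

Intrinsics K: fx=508.5, fy=551.0, cx=323.7, cy=227.7
Marker side s = 0.109 m; corners in marker frame (Z=0):
  M0 = (-0.0545, +0.0545, 0)
  M1 = (+0.0545, +0.0545, 0)
  M2 = (+0.0545, -0.0545, 0)
  M3 = (-0.0545, -0.0545, 0)
Detected image corners:
  c0 = (472.862351, 411.458332) px
  c1 = (561.921344, 396.626998) px
  c2 = (552.648053, 303.534889) px
  c3 = (461.498311, 319.160461) px
Planar DLT: solve 8×8 A·h = b for H (H[2,2]=1):
  H  [+804.59296 +206.24418 +512.18859]
  H  [-154.98732 +928.30390 +358.26305]
  H  [-0.04283 +0.21778 +1.00000]
B = K⁻¹H; ‖b₁‖=1.631554, ‖b₂‖=1.631554; λ = 2/(‖b₁‖+‖b₂‖) = 0.612913, sign → tz>0 ⇒ λ=+0.612913
r₁ = λ·B[:,0] = (+0.98651,-0.16155,-0.02625); r₂ = λ·B[:,1] = (+0.16362,+0.97745,+0.13348)
r₃ = r₁×r₂ = (+0.00409,-0.13598,+0.99070); SVD([r₁ r₂ r₃]) → R = UVᵀ:
  R  [+0.98651 +0.16362 +0.00409]
  R  [-0.16155 +0.97745 -0.13598]
  R  [-0.02625 +0.13348 +0.99070]
t = (+0.22719, +0.14523, +0.61291) m
tr R = 2.954669; θ = arccos((tr R − 1)/2) = 0.213314 rad = 12.222°
axis k = ((R−Rᵀ)₃₂, (R−Rᵀ)₁₃, (R−Rᵀ)₂₁) / (2 sinθ) = (+0.636414, +0.071671, -0.768011)
rvec = θ·k = (+0.135756, +0.015288, -0.163828)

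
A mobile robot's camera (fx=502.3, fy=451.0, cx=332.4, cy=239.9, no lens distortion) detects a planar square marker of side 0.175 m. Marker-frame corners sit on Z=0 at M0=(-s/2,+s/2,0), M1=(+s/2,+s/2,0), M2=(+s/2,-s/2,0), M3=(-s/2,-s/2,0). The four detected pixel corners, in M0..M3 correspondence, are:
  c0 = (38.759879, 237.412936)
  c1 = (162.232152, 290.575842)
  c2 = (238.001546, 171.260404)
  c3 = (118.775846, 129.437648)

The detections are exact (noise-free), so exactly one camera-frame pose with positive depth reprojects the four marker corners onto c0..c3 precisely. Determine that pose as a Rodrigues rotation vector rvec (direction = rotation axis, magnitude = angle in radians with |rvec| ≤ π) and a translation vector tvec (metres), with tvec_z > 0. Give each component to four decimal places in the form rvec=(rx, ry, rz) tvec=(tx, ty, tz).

Intrinsics K: fx=502.3, fy=451.0, cx=332.4, cy=239.9
Marker side s = 0.175 m; corners in marker frame (Z=0):
  M0 = (-0.0875, +0.0875, 0)
  M1 = (+0.0875, +0.0875, 0)
  M2 = (+0.0875, -0.0875, 0)
  M3 = (-0.0875, -0.0875, 0)
Detected image corners:
  c0 = (38.759879, 237.412936) px
  c1 = (162.232152, 290.575842) px
  c2 = (238.001546, 171.260404) px
  c3 = (118.775846, 129.437648) px
Planar DLT: solve 8×8 A·h = b for H (H[2,2]=1):
  H  [+639.44416 -507.73687 +138.92604]
  H  [+190.62943 +555.86043 +204.15561]
  H  [-0.38371 -0.44627 +1.00000]
B = K⁻¹H; ‖b₁‖=1.694601, ‖b₂‖=1.694601; λ = 2/(‖b₁‖+‖b₂‖) = 0.590109, sign → tz>0 ⇒ λ=+0.590109
r₁ = λ·B[:,0] = (+0.90107,+0.36987,-0.22643); r₂ = λ·B[:,1] = (-0.42223,+0.86740,-0.26335)
r₃ = r₁×r₂ = (+0.09900,+0.33290,+0.93775); SVD([r₁ r₂ r₃]) → R = UVᵀ:
  R  [+0.90107 -0.42223 +0.09900]
  R  [+0.36987 +0.86740 +0.33290]
  R  [-0.22643 -0.26335 +0.93775]
t = (-0.22730, -0.04677, +0.59011) m
tr R = 2.706216; θ = arccos((tr R − 1)/2) = 0.548883 rad = 31.449°
axis k = ((R−Rᵀ)₃₂, (R−Rᵀ)₁₃, (R−Rᵀ)₂₁) / (2 sinθ) = (-0.571405, +0.311870, +0.759101)
rvec = θ·k = (-0.313634, +0.171180, +0.416657)

rvec=(-0.3136, 0.1712, 0.4167) tvec=(-0.2273, -0.0468, 0.5901)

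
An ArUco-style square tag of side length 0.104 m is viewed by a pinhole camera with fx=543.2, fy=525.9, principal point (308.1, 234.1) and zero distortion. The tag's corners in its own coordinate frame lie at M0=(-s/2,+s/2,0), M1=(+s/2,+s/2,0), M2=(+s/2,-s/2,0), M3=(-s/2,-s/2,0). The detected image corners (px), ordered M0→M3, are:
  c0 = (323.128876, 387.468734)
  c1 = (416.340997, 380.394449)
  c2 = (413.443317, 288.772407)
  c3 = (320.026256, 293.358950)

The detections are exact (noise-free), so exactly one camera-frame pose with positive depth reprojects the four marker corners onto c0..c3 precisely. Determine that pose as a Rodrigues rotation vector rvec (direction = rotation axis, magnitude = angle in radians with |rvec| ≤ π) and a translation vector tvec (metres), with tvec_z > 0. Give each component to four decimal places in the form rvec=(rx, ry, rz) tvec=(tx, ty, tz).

rvec=(0.0051, -0.1526, -0.0326) tvec=(0.0658, 0.1156, 0.5879)

Intrinsics K: fx=543.2, fy=525.9, cx=308.1, cy=234.1
Marker side s = 0.104 m; corners in marker frame (Z=0):
  M0 = (-0.0520, +0.0520, 0)
  M1 = (+0.0520, +0.0520, 0)
  M2 = (+0.0520, -0.0520, 0)
  M3 = (-0.0520, -0.0520, 0)
Detected image corners:
  c0 = (323.128876, 387.468734) px
  c1 = (416.340997, 380.394449) px
  c2 = (413.443317, 288.772407) px
  c3 = (320.026256, 293.358950) px
Planar DLT: solve 8×8 A·h = b for H (H[2,2]=1):
  H  [+992.40189 +33.55152 +368.86275]
  H  [+31.13540 +897.10420 +337.49040]
  H  [+0.25839 +0.01281 +1.00000]
B = K⁻¹H; ‖b₁‖=1.701065, ‖b₂‖=1.701065; λ = 2/(‖b₁‖+‖b₂‖) = 0.587867, sign → tz>0 ⇒ λ=+0.587867
r₁ = λ·B[:,0] = (+0.98785,-0.03281,+0.15190); r₂ = λ·B[:,1] = (+0.03204,+0.99946,+0.00753)
r₃ = r₁×r₂ = (-0.15206,-0.00257,+0.98837); SVD([r₁ r₂ r₃]) → R = UVᵀ:
  R  [+0.98785 +0.03204 -0.15206]
  R  [-0.03281 +0.99946 -0.00257]
  R  [+0.15190 +0.00753 +0.98837]
t = (+0.06576, +0.11557, +0.58787) m
tr R = 2.975677; θ = arccos((tr R − 1)/2) = 0.156115 rad = 8.945°
axis k = ((R−Rᵀ)₃₂, (R−Rᵀ)₁₃, (R−Rᵀ)₂₁) / (2 sinθ) = (+0.032490, -0.977472, -0.208547)
rvec = θ·k = (+0.005072, -0.152598, -0.032557)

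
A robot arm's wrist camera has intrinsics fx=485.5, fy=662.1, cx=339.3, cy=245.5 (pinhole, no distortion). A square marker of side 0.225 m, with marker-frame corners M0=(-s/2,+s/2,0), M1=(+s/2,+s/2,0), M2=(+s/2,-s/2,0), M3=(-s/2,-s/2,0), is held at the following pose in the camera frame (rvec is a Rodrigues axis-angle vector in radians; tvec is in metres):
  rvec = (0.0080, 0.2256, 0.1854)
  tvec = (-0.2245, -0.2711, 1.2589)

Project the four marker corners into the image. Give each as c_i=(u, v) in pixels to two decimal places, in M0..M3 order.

Intrinsics K: fx=485.5, fy=662.1, cx=339.3, cy=245.5
Marker side s = 0.225 m; corners in marker frame (Z=0):
  M0 = (-0.1125, +0.1125, 0)
  M1 = (+0.1125, +0.1125, 0)
  M2 = (+0.1125, -0.1125, 0)
  M3 = (-0.1125, -0.1125, 0)
rvec = (0.0080, 0.2256, 0.1854), |rvec| = θ = 0.29212 rad = 16.737°
Rodrigues: sinθ=0.28798, 1−cosθ=0.04236; R = I + sinθ·[k]× + (1−cosθ)·[k]×²:
    [+0.95767 -0.18188 +0.22314]
    [+0.18367 +0.98290 +0.01288]
    [-0.22167 +0.02865 +0.97470]
t = (-0.2245, -0.2711, 1.2589) m
M0: Pc = R·M0+t = (-0.35270, -0.18119, +1.28706); u = 485.5·(-0.35270)/1.28706 + 339.3 = 206.2563, v = 662.1·(-0.18119)/1.28706 + 245.5 = 152.2927
M1: Pc = R·M1+t = (-0.13722, -0.13986, +1.23719); u = 485.5·(-0.13722)/1.23719 + 339.3 = 285.4503, v = 662.1·(-0.13986)/1.23719 + 245.5 = 170.6514
M2: Pc = R·M2+t = (-0.09630, -0.36101, +1.23074); u = 485.5·(-0.09630)/1.23074 + 339.3 = 301.3113, v = 662.1·(-0.36101)/1.23074 + 245.5 = 51.2856
M3: Pc = R·M3+t = (-0.31178, -0.40234, +1.28061); u = 485.5·(-0.31178)/1.28061 + 339.3 = 221.1010, v = 662.1·(-0.40234)/1.28061 + 245.5 = 37.4834

c0=(206.26, 152.29) c1=(285.45, 170.65) c2=(301.31, 51.29) c3=(221.10, 37.48)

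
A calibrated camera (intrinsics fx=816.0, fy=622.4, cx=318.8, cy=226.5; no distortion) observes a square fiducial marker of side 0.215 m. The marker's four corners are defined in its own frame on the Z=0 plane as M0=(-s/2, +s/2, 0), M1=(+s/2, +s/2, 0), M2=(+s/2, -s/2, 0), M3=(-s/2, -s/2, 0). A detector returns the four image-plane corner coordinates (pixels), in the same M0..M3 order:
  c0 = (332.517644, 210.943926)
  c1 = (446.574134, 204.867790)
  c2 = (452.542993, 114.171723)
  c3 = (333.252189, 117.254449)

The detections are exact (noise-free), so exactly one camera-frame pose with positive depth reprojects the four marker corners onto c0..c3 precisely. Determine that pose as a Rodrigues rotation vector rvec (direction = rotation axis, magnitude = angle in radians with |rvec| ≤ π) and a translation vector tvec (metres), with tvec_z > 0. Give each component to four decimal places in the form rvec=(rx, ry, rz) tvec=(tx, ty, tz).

rvec=(0.3082, -0.2428, -0.0373) tvec=(0.1285, -0.1462, 1.4288)

Intrinsics K: fx=816.0, fy=622.4, cx=318.8, cy=226.5
Marker side s = 0.215 m; corners in marker frame (Z=0):
  M0 = (-0.1075, +0.1075, 0)
  M1 = (+0.1075, +0.1075, 0)
  M2 = (+0.1075, -0.1075, 0)
  M3 = (-0.1075, -0.1075, 0)
Detected image corners:
  c0 = (332.517644, 210.943926) px
  c1 = (446.574134, 204.867790) px
  c2 = (452.542993, 114.171723) px
  c3 = (333.252189, 117.254449) px
Planar DLT: solve 8×8 A·h = b for H (H[2,2]=1):
  H  [+605.61599 +67.64962 +392.19683]
  H  [+4.69140 +463.19777 +162.82671]
  H  [+0.16161 +0.21331 +1.00000]
B = K⁻¹H; ‖b₁‖=0.699884, ‖b₂‖=0.699884; λ = 2/(‖b₁‖+‖b₂‖) = 1.428807, sign → tz>0 ⇒ λ=+1.428807
r₁ = λ·B[:,0] = (+0.97021,-0.07326,+0.23092); r₂ = λ·B[:,1] = (-0.00062,+0.95242,+0.30477)
r₃ = r₁×r₂ = (-0.24226,-0.29584,+0.92401); SVD([r₁ r₂ r₃]) → R = UVᵀ:
  R  [+0.97021 -0.00062 -0.24226]
  R  [-0.07326 +0.95242 -0.29584]
  R  [+0.23092 +0.30477 +0.92401]
t = (+0.12852, -0.14617, +1.42881) m
tr R = 2.846643; θ = arccos((tr R − 1)/2) = 0.394154 rad = 22.583°
axis k = ((R−Rᵀ)₃₂, (R−Rᵀ)₁₃, (R−Rᵀ)₂₁) / (2 sinθ) = (+0.781993, -0.616068, -0.094584)
rvec = θ·k = (+0.308226, -0.242826, -0.037281)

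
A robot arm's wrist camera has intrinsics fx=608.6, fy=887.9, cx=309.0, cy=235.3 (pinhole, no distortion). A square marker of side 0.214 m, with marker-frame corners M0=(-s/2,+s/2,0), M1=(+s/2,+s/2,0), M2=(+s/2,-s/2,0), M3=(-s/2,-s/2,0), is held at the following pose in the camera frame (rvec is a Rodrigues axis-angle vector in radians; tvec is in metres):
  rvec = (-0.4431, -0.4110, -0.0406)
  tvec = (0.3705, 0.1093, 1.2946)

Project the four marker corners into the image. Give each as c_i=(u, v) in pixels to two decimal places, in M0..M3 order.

Intrinsics K: fx=608.6, fy=887.9, cx=309.0, cy=235.3
Marker side s = 0.214 m; corners in marker frame (Z=0):
  M0 = (-0.1070, +0.1070, 0)
  M1 = (+0.1070, +0.1070, 0)
  M2 = (+0.1070, -0.1070, 0)
  M3 = (-0.1070, -0.1070, 0)
rvec = (-0.4431, -0.4110, -0.0406), |rvec| = θ = 0.60573 rad = 34.706°
Rodrigues: sinθ=0.56936, 1−cosθ=0.17791; R = I + sinθ·[k]× + (1−cosθ)·[k]×²:
    [+0.91729 +0.12647 -0.37760]
    [+0.05014 +0.90400 +0.42459]
    [+0.39505 -0.40841 +0.82289]
t = (0.3705, 0.1093, 1.2946) m
M0: Pc = R·M0+t = (+0.28588, +0.20066, +1.20863); u = 608.6·(+0.28588)/1.20863 + 309.0 = 452.9545, v = 887.9·(+0.20066)/1.20863 + 235.3 = 382.7131
M1: Pc = R·M1+t = (+0.48218, +0.21139, +1.29317); u = 608.6·(+0.48218)/1.29317 + 309.0 = 535.9277, v = 887.9·(+0.21139)/1.29317 + 235.3 = 380.4440
M2: Pc = R·M2+t = (+0.45512, +0.01794, +1.38057); u = 608.6·(+0.45512)/1.38057 + 309.0 = 509.6308, v = 887.9·(+0.01794)/1.38057 + 235.3 = 246.8365
M3: Pc = R·M3+t = (+0.25882, +0.00721, +1.29603); u = 608.6·(+0.25882)/1.29603 + 309.0 = 430.5377, v = 887.9·(+0.00721)/1.29603 + 235.3 = 240.2374

c0=(452.95, 382.71) c1=(535.93, 380.44) c2=(509.63, 246.84) c3=(430.54, 240.24)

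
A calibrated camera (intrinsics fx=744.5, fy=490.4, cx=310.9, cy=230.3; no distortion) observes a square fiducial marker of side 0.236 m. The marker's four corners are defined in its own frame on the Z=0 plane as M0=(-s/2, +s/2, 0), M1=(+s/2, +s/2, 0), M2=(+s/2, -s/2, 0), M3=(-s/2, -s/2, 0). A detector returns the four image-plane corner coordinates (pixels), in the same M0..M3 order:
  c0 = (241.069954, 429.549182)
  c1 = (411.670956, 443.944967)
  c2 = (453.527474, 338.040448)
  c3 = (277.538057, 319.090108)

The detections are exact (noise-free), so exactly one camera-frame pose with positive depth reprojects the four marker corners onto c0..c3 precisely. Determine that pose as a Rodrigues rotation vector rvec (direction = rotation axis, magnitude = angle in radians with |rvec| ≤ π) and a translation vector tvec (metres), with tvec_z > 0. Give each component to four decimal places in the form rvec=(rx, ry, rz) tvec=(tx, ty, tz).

Intrinsics K: fx=744.5, fy=490.4, cx=310.9, cy=230.3
Marker side s = 0.236 m; corners in marker frame (Z=0):
  M0 = (-0.1180, +0.1180, 0)
  M1 = (+0.1180, +0.1180, 0)
  M2 = (+0.1180, -0.1180, 0)
  M3 = (-0.1180, -0.1180, 0)
Detected image corners:
  c0 = (241.069954, 429.549182) px
  c1 = (411.670956, 443.944967) px
  c2 = (453.527474, 338.040448) px
  c3 = (277.538057, 319.090108) px
Planar DLT: solve 8×8 A·h = b for H (H[2,2]=1):
  H  [+786.92776 -108.62405 +347.12937]
  H  [+128.91651 +521.85035 +383.86775]
  H  [+0.15277 +0.16628 +1.00000]
B = K⁻¹H; ‖b₁‖=1.022890, ‖b₂‖=1.022890; λ = 2/(‖b₁‖+‖b₂‖) = 0.977622, sign → tz>0 ⇒ λ=+0.977622
r₁ = λ·B[:,0] = (+0.97097,+0.18686,+0.14935); r₂ = λ·B[:,1] = (-0.21052,+0.96398,+0.16256)
r₃ = r₁×r₂ = (-0.11359,-0.18928,+0.97533); SVD([r₁ r₂ r₃]) → R = UVᵀ:
  R  [+0.97097 -0.21052 -0.11359]
  R  [+0.18686 +0.96398 -0.18928]
  R  [+0.14935 +0.16256 +0.97533]
t = (+0.04757, +0.30614, +0.97762) m
tr R = 2.910278; θ = arccos((tr R − 1)/2) = 0.300667 rad = 17.227°
axis k = ((R−Rᵀ)₃₂, (R−Rᵀ)₁₃, (R−Rᵀ)₂₁) / (2 sinθ) = (+0.593997, -0.443923, +0.670895)
rvec = θ·k = (+0.178595, -0.133473, +0.201716)

rvec=(0.1786, -0.1335, 0.2017) tvec=(0.0476, 0.3061, 0.9776)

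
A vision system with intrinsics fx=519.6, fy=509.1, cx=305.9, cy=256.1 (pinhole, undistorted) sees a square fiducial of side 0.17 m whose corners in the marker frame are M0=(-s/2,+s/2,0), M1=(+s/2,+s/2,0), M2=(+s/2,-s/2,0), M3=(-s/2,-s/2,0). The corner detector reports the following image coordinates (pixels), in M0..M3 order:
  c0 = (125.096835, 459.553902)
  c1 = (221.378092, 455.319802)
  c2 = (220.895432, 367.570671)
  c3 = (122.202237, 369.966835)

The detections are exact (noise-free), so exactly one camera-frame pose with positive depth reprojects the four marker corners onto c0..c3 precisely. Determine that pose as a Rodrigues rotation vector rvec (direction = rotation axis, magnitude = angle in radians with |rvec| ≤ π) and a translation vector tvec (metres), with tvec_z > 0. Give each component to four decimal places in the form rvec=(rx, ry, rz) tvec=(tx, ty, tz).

rvec=(0.1341, -0.1181, 0.0087) tvec=(-0.2373, 0.2869, 0.9274)

Intrinsics K: fx=519.6, fy=509.1, cx=305.9, cy=256.1
Marker side s = 0.17 m; corners in marker frame (Z=0):
  M0 = (-0.0850, +0.0850, 0)
  M1 = (+0.0850, +0.0850, 0)
  M2 = (+0.0850, -0.0850, 0)
  M3 = (-0.0850, -0.0850, 0)
Detected image corners:
  c0 = (125.096835, 459.553902) px
  c1 = (221.378092, 455.319802) px
  c2 = (220.895432, 367.570671) px
  c3 = (122.202237, 369.966835) px
Planar DLT: solve 8×8 A·h = b for H (H[2,2]=1):
  H  [+595.31174 +34.56561 +172.93082]
  H  [+33.01716 +580.72893 +413.62500]
  H  [+0.12729 +0.14333 +1.00000]
B = K⁻¹H; ‖b₁‖=1.078313, ‖b₂‖=1.078313; λ = 2/(‖b₁‖+‖b₂‖) = 0.927375, sign → tz>0 ⇒ λ=+0.927375
r₁ = λ·B[:,0] = (+0.99301,+0.00076,+0.11805); r₂ = λ·B[:,1] = (-0.01656,+0.99099,+0.13292)
r₃ = r₁×r₂ = (-0.11688,-0.13395,+0.98407); SVD([r₁ r₂ r₃]) → R = UVᵀ:
  R  [+0.99301 -0.01656 -0.11688]
  R  [+0.00076 +0.99099 -0.13395]
  R  [+0.11805 +0.13292 +0.98407]
t = (-0.23732, +0.28695, +0.92737) m
tr R = 2.968068; θ = arccos((tr R − 1)/2) = 0.178934 rad = 10.252°
axis k = ((R−Rᵀ)₃₂, (R−Rᵀ)₁₃, (R−Rᵀ)₂₁) / (2 sinθ) = (+0.749710, -0.659974, +0.048666)
rvec = θ·k = (+0.134149, -0.118092, +0.008708)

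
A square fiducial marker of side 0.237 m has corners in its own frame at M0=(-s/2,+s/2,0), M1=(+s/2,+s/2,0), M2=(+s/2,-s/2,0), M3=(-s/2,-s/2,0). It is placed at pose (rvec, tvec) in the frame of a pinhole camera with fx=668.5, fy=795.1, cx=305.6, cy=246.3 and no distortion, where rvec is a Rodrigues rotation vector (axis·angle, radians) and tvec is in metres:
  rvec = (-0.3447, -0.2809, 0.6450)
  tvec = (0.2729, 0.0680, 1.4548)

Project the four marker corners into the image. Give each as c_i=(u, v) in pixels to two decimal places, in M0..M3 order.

c0=(362.75, 293.25) c1=(446.38, 375.00) c2=(493.46, 274.51) c3=(416.24, 195.57)

Intrinsics K: fx=668.5, fy=795.1, cx=305.6, cy=246.3
Marker side s = 0.237 m; corners in marker frame (Z=0):
  M0 = (-0.1185, +0.1185, 0)
  M1 = (+0.1185, +0.1185, 0)
  M2 = (+0.1185, -0.1185, 0)
  M3 = (-0.1185, -0.1185, 0)
rvec = (-0.3447, -0.2809, 0.6450), |rvec| = θ = 0.78342 rad = 44.887°
Rodrigues: sinθ=0.70571, 1−cosθ=0.29150; R = I + sinθ·[k]× + (1−cosθ)·[k]×²:
    [+0.76494 -0.53503 -0.35863]
    [+0.62700 +0.74598 +0.22446]
    [+0.14744 -0.39656 +0.90609]
t = (0.2729, 0.0680, 1.4548) m
M0: Pc = R·M0+t = (+0.11885, +0.08210, +1.39034); u = 668.5·(+0.11885)/1.39034 + 305.6 = 362.7473, v = 795.1·(+0.08210)/1.39034 + 246.3 = 293.2502
M1: Pc = R·M1+t = (+0.30014, +0.23070, +1.42528); u = 668.5·(+0.30014)/1.42528 + 305.6 = 446.3767, v = 795.1·(+0.23070)/1.42528 + 246.3 = 374.9965
M2: Pc = R·M2+t = (+0.42695, +0.05390, +1.51926); u = 668.5·(+0.42695)/1.51926 + 305.6 = 493.4630, v = 795.1·(+0.05390)/1.51926 + 246.3 = 274.5091
M3: Pc = R·M3+t = (+0.24566, -0.09470, +1.48432); u = 668.5·(+0.24566)/1.48432 + 305.6 = 416.2373, v = 795.1·(-0.09470)/1.48432 + 246.3 = 195.5732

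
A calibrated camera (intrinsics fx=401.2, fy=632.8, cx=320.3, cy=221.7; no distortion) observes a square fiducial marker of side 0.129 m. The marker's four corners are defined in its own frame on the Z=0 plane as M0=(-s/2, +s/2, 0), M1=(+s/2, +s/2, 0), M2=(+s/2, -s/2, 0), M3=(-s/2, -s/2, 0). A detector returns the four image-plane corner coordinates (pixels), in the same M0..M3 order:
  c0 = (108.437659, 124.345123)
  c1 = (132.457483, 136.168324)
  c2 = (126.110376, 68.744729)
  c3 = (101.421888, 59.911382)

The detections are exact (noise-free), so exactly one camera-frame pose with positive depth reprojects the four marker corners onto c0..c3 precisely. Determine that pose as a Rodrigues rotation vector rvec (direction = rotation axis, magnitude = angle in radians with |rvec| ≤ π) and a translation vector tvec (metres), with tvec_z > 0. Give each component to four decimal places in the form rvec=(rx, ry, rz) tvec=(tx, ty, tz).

Intrinsics K: fx=401.2, fy=632.8, cx=320.3, cy=221.7
Marker side s = 0.129 m; corners in marker frame (Z=0):
  M0 = (-0.0645, +0.0645, 0)
  M1 = (+0.0645, +0.0645, 0)
  M2 = (+0.0645, -0.0645, 0)
  M3 = (-0.0645, -0.0645, 0)
Detected image corners:
  c0 = (108.437659, 124.345123) px
  c1 = (132.457483, 136.168324) px
  c2 = (126.110376, 68.744729) px
  c3 = (101.421888, 59.911382) px
Planar DLT: solve 8×8 A·h = b for H (H[2,2]=1):
  H  [+141.64026 +89.70688 +116.86061]
  H  [+41.17698 +542.21642 +97.84556]
  H  [-0.40218 +0.32317 +1.00000]
B = K⁻¹H; ‖b₁‖=0.811548, ‖b₂‖=0.811548; λ = 2/(‖b₁‖+‖b₂‖) = 1.232213, sign → tz>0 ⇒ λ=+1.232213
r₁ = λ·B[:,0] = (+0.83066,+0.25380,-0.49557); r₂ = λ·B[:,1] = (-0.04240,+0.91631,+0.39822)
r₃ = r₁×r₂ = (+0.55516,-0.30977,+0.77191); SVD([r₁ r₂ r₃]) → R = UVᵀ:
  R  [+0.83066 -0.04240 +0.55516]
  R  [+0.25380 +0.91631 -0.30977]
  R  [-0.49557 +0.39822 +0.77191]
t = (-0.62483, -0.24117, +1.23221) m
tr R = 2.518877; θ = arccos((tr R − 1)/2) = 0.708346 rad = 40.585°
axis k = ((R−Rᵀ)₃₂, (R−Rᵀ)₁₃, (R−Rᵀ)₂₁) / (2 sinθ) = (+0.544120, +0.807534, +0.227644)
rvec = θ·k = (+0.385426, +0.572014, +0.161251)

rvec=(0.3854, 0.5720, 0.1613) tvec=(-0.6248, -0.2412, 1.2322)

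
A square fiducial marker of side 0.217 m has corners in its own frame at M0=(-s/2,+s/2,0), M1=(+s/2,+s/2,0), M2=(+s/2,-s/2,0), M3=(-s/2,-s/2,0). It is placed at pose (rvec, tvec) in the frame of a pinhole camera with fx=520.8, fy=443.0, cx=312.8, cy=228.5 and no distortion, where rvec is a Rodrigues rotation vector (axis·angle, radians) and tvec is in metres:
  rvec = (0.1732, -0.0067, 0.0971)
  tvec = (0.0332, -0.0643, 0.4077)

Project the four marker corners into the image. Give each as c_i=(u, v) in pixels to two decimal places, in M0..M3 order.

Intrinsics K: fx=520.8, fy=443.0, cx=312.8, cy=228.5
Marker side s = 0.217 m; corners in marker frame (Z=0):
  M0 = (-0.1085, +0.1085, 0)
  M1 = (+0.1085, +0.1085, 0)
  M2 = (+0.1085, -0.1085, 0)
  M3 = (-0.1085, -0.1085, 0)
rvec = (0.1732, -0.0067, 0.0971), |rvec| = θ = 0.19867 rad = 11.383°
Rodrigues: sinθ=0.19737, 1−cosθ=0.01967; R = I + sinθ·[k]× + (1−cosθ)·[k]×²:
    [+0.99528 -0.09704 +0.00173]
    [+0.09588 +0.98035 -0.17239]
    [+0.01504 +0.17174 +0.98503]
t = (0.0332, -0.0643, 0.4077) m
M0: Pc = R·M0+t = (-0.08532, +0.03166, +0.42470); u = 520.8·(-0.08532)/0.42470 + 312.8 = 208.1786, v = 443.0·(+0.03166)/0.42470 + 228.5 = 261.5289
M1: Pc = R·M1+t = (+0.13066, +0.05247, +0.42797); u = 520.8·(+0.13066)/0.42797 + 312.8 = 471.8015, v = 443.0·(+0.05247)/0.42797 + 228.5 = 282.8149
M2: Pc = R·M2+t = (+0.15172, -0.16026, +0.39070); u = 520.8·(+0.15172)/0.39070 + 312.8 = 515.0382, v = 443.0·(-0.16026)/0.39070 + 228.5 = 46.7809
M3: Pc = R·M3+t = (-0.06426, -0.18107, +0.38743); u = 520.8·(-0.06426)/0.38743 + 312.8 = 226.4216, v = 443.0·(-0.18107)/0.38743 + 228.5 = 21.4595

c0=(208.18, 261.53) c1=(471.80, 282.81) c2=(515.04, 46.78) c3=(226.42, 21.46)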